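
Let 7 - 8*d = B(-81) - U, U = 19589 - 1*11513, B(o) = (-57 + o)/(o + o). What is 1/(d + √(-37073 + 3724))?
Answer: 11783772/12293756617 - 11664*I*√33349/12293756617 ≈ 0.00095852 - 0.00017326*I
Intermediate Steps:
B(o) = (-57 + o)/(2*o) (B(o) = (-57 + o)/((2*o)) = (-57 + o)*(1/(2*o)) = (-57 + o)/(2*o))
U = 8076 (U = 19589 - 11513 = 8076)
d = 109109/108 (d = 7/8 - ((½)*(-57 - 81)/(-81) - 1*8076)/8 = 7/8 - ((½)*(-1/81)*(-138) - 8076)/8 = 7/8 - (23/27 - 8076)/8 = 7/8 - ⅛*(-218029/27) = 7/8 + 218029/216 = 109109/108 ≈ 1010.3)
1/(d + √(-37073 + 3724)) = 1/(109109/108 + √(-37073 + 3724)) = 1/(109109/108 + √(-33349)) = 1/(109109/108 + I*√33349)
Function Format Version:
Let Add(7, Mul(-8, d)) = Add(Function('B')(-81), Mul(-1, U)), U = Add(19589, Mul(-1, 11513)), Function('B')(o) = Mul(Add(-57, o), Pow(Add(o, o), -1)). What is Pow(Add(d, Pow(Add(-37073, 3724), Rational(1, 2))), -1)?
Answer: Add(Rational(11783772, 12293756617), Mul(Rational(-11664, 12293756617), I, Pow(33349, Rational(1, 2)))) ≈ Add(0.00095852, Mul(-0.00017326, I))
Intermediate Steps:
Function('B')(o) = Mul(Rational(1, 2), Pow(o, -1), Add(-57, o)) (Function('B')(o) = Mul(Add(-57, o), Pow(Mul(2, o), -1)) = Mul(Add(-57, o), Mul(Rational(1, 2), Pow(o, -1))) = Mul(Rational(1, 2), Pow(o, -1), Add(-57, o)))
U = 8076 (U = Add(19589, -11513) = 8076)
d = Rational(109109, 108) (d = Add(Rational(7, 8), Mul(Rational(-1, 8), Add(Mul(Rational(1, 2), Pow(-81, -1), Add(-57, -81)), Mul(-1, 8076)))) = Add(Rational(7, 8), Mul(Rational(-1, 8), Add(Mul(Rational(1, 2), Rational(-1, 81), -138), -8076))) = Add(Rational(7, 8), Mul(Rational(-1, 8), Add(Rational(23, 27), -8076))) = Add(Rational(7, 8), Mul(Rational(-1, 8), Rational(-218029, 27))) = Add(Rational(7, 8), Rational(218029, 216)) = Rational(109109, 108) ≈ 1010.3)
Pow(Add(d, Pow(Add(-37073, 3724), Rational(1, 2))), -1) = Pow(Add(Rational(109109, 108), Pow(Add(-37073, 3724), Rational(1, 2))), -1) = Pow(Add(Rational(109109, 108), Pow(-33349, Rational(1, 2))), -1) = Pow(Add(Rational(109109, 108), Mul(I, Pow(33349, Rational(1, 2)))), -1)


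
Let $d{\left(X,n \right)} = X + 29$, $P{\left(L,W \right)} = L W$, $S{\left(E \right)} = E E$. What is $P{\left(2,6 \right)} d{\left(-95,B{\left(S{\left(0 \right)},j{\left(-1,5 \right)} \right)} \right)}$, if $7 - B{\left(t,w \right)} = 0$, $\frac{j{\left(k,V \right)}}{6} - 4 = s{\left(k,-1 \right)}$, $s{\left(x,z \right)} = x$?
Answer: $-792$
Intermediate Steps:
$j{\left(k,V \right)} = 24 + 6 k$
$S{\left(E \right)} = E^{2}$
$B{\left(t,w \right)} = 7$ ($B{\left(t,w \right)} = 7 - 0 = 7 + 0 = 7$)
$d{\left(X,n \right)} = 29 + X$
$P{\left(2,6 \right)} d{\left(-95,B{\left(S{\left(0 \right)},j{\left(-1,5 \right)} \right)} \right)} = 2 \cdot 6 \left(29 - 95\right) = 12 \left(-66\right) = -792$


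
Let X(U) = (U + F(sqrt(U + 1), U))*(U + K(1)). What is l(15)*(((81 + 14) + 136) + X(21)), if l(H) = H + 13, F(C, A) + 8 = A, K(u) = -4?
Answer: 22652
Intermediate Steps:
F(C, A) = -8 + A
l(H) = 13 + H
X(U) = (-8 + 2*U)*(-4 + U) (X(U) = (U + (-8 + U))*(U - 4) = (-8 + 2*U)*(-4 + U))
l(15)*(((81 + 14) + 136) + X(21)) = (13 + 15)*(((81 + 14) + 136) + (32 - 16*21 + 2*21**2)) = 28*((95 + 136) + (32 - 336 + 2*441)) = 28*(231 + (32 - 336 + 882)) = 28*(231 + 578) = 28*809 = 22652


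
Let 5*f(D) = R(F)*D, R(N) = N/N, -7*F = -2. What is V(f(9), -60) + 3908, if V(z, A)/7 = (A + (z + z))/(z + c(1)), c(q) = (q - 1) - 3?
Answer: 4237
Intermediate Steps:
F = 2/7 (F = -⅐*(-2) = 2/7 ≈ 0.28571)
R(N) = 1
c(q) = -4 + q (c(q) = (-1 + q) - 3 = -4 + q)
f(D) = D/5 (f(D) = (1*D)/5 = D/5)
V(z, A) = 7*(A + 2*z)/(-3 + z) (V(z, A) = 7*((A + (z + z))/(z + (-4 + 1))) = 7*((A + 2*z)/(z - 3)) = 7*((A + 2*z)/(-3 + z)) = 7*(A + 2*z)/(-3 + z))
V(f(9), -60) + 3908 = 7*(-60 + 2*((⅕)*9))/(-3 + (⅕)*9) + 3908 = 7*(-60 + 2*(9/5))/(-3 + 9/5) + 3908 = 7*(-60 + 18/5)/(-6/5) + 3908 = 7*(-⅚)*(-282/5) + 3908 = 329 + 3908 = 4237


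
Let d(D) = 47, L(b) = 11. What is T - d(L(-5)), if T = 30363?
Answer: 30316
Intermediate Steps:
T - d(L(-5)) = 30363 - 1*47 = 30363 - 47 = 30316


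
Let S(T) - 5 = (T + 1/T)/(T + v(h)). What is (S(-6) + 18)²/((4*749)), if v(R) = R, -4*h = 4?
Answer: 1006009/5284944 ≈ 0.19035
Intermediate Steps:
h = -1 (h = -¼*4 = -1)
S(T) = 5 + (T + 1/T)/(-1 + T) (S(T) = 5 + (T + 1/T)/(T - 1) = 5 + (T + 1/T)/(-1 + T))
(S(-6) + 18)²/((4*749)) = ((1 - 5*(-6) + 6*(-6)²)/((-6)*(-1 - 6)) + 18)²/((4*749)) = (-⅙*(1 + 30 + 6*36)/(-7) + 18)²/2996 = (-⅙*(-⅐)*(1 + 30 + 216) + 18)²*(1/2996) = (-⅙*(-⅐)*247 + 18)²*(1/2996) = (247/42 + 18)²*(1/2996) = (1003/42)²*(1/2996) = (1006009/1764)*(1/2996) = 1006009/5284944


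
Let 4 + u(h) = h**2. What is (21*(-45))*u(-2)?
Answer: 0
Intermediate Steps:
u(h) = -4 + h**2
(21*(-45))*u(-2) = (21*(-45))*(-4 + (-2)**2) = -945*(-4 + 4) = -945*0 = 0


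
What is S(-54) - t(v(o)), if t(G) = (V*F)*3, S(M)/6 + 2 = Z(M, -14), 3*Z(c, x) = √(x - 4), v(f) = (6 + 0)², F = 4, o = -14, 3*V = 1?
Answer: -16 + 6*I*√2 ≈ -16.0 + 8.4853*I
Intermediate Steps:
V = ⅓ (V = (⅓)*1 = ⅓ ≈ 0.33333)
v(f) = 36 (v(f) = 6² = 36)
Z(c, x) = √(-4 + x)/3 (Z(c, x) = √(x - 4)/3 = √(-4 + x)/3)
S(M) = -12 + 6*I*√2 (S(M) = -12 + 6*(√(-4 - 14)/3) = -12 + 6*(√(-18)/3) = -12 + 6*((3*I*√2)/3) = -12 + 6*(I*√2) = -12 + 6*I*√2)
t(G) = 4 (t(G) = ((⅓)*4)*3 = (4/3)*3 = 4)
S(-54) - t(v(o)) = (-12 + 6*I*√2) - 1*4 = (-12 + 6*I*√2) - 4 = -16 + 6*I*√2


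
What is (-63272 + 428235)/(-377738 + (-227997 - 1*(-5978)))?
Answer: -11773/19347 ≈ -0.60852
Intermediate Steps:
(-63272 + 428235)/(-377738 + (-227997 - 1*(-5978))) = 364963/(-377738 + (-227997 + 5978)) = 364963/(-377738 - 222019) = 364963/(-599757) = 364963*(-1/599757) = -11773/19347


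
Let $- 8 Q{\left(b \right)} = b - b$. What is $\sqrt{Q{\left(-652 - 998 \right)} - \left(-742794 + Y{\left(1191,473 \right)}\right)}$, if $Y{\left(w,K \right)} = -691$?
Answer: $\sqrt{743485} \approx 862.26$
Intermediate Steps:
$Q{\left(b \right)} = 0$ ($Q{\left(b \right)} = - \frac{b - b}{8} = \left(- \frac{1}{8}\right) 0 = 0$)
$\sqrt{Q{\left(-652 - 998 \right)} - \left(-742794 + Y{\left(1191,473 \right)}\right)} = \sqrt{0 + \left(742794 - -691\right)} = \sqrt{0 + \left(742794 + 691\right)} = \sqrt{0 + 743485} = \sqrt{743485}$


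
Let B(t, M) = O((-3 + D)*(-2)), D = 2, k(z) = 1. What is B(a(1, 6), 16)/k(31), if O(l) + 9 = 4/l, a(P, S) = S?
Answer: -7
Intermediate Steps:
O(l) = -9 + 4/l
B(t, M) = -7 (B(t, M) = -9 + 4/(((-3 + 2)*(-2))) = -9 + 4/((-1*(-2))) = -9 + 4/2 = -9 + 4*(½) = -9 + 2 = -7)
B(a(1, 6), 16)/k(31) = -7/1 = -7*1 = -7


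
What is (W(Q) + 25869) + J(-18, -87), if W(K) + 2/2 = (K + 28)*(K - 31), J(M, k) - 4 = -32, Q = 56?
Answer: 27940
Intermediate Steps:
J(M, k) = -28 (J(M, k) = 4 - 32 = -28)
W(K) = -1 + (-31 + K)*(28 + K) (W(K) = -1 + (K + 28)*(K - 31) = -1 + (28 + K)*(-31 + K) = -1 + (-31 + K)*(28 + K))
(W(Q) + 25869) + J(-18, -87) = ((-869 + 56² - 3*56) + 25869) - 28 = ((-869 + 3136 - 168) + 25869) - 28 = (2099 + 25869) - 28 = 27968 - 28 = 27940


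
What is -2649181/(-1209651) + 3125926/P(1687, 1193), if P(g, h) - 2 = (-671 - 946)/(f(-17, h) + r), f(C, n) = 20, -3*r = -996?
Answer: -121000724496409/100401033 ≈ -1.2052e+6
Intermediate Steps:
r = 332 (r = -⅓*(-996) = 332)
P(g, h) = -83/32 (P(g, h) = 2 + (-671 - 946)/(20 + 332) = 2 - 1617/352 = 2 - 1617*1/352 = 2 - 147/32 = -83/32)
-2649181/(-1209651) + 3125926/P(1687, 1193) = -2649181/(-1209651) + 3125926/(-83/32) = -2649181*(-1/1209651) + 3125926*(-32/83) = 2649181/1209651 - 100029632/83 = -121000724496409/100401033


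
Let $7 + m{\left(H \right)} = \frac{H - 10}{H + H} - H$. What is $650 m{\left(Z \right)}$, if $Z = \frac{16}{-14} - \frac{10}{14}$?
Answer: $- \frac{8875}{7} \approx -1267.9$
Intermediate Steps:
$Z = - \frac{13}{7}$ ($Z = 16 \left(- \frac{1}{14}\right) - \frac{5}{7} = - \frac{8}{7} - \frac{5}{7} = - \frac{13}{7} \approx -1.8571$)
$m{\left(H \right)} = -7 - H + \frac{-10 + H}{2 H}$ ($m{\left(H \right)} = -7 - \left(H - \frac{H - 10}{H + H}\right) = -7 - \left(H - \frac{-10 + H}{2 H}\right) = -7 - H + \frac{-10 + H}{2 H}$)
$650 m{\left(Z \right)} = 650 \left(- \frac{13}{2} - - \frac{13}{7} - \frac{5}{- \frac{13}{7}}\right) = 650 \left(- \frac{13}{2} + \frac{13}{7} - - \frac{35}{13}\right) = 650 \left(- \frac{13}{2} + \frac{13}{7} + \frac{35}{13}\right) = 650 \left(- \frac{355}{182}\right) = - \frac{8875}{7}$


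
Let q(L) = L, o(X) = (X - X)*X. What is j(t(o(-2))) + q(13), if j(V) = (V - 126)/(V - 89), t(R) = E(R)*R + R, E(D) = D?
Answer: 1283/89 ≈ 14.416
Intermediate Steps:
o(X) = 0 (o(X) = 0*X = 0)
t(R) = R + R**2 (t(R) = R*R + R = R**2 + R = R + R**2)
j(V) = (-126 + V)/(-89 + V)
j(t(o(-2))) + q(13) = (-126 + 0*(1 + 0))/(-89 + 0*(1 + 0)) + 13 = (-126 + 0*1)/(-89 + 0*1) + 13 = (-126 + 0)/(-89 + 0) + 13 = -126/(-89) + 13 = -1/89*(-126) + 13 = 126/89 + 13 = 1283/89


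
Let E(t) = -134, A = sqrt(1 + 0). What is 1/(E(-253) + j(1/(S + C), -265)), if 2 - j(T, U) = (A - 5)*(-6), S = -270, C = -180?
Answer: -1/156 ≈ -0.0064103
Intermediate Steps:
A = 1 (A = sqrt(1) = 1)
j(T, U) = -22 (j(T, U) = 2 - (1 - 5)*(-6) = 2 - (-4)*(-6) = 2 - 1*24 = 2 - 24 = -22)
1/(E(-253) + j(1/(S + C), -265)) = 1/(-134 - 22) = 1/(-156) = -1/156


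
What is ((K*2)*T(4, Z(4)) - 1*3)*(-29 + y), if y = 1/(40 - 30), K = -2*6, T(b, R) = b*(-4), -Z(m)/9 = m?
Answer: -110109/10 ≈ -11011.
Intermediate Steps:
Z(m) = -9*m
T(b, R) = -4*b
K = -12
y = ⅒ (y = 1/10 = ⅒ ≈ 0.10000)
((K*2)*T(4, Z(4)) - 1*3)*(-29 + y) = ((-12*2)*(-4*4) - 1*3)*(-29 + ⅒) = (-24*(-16) - 3)*(-289/10) = (384 - 3)*(-289/10) = 381*(-289/10) = -110109/10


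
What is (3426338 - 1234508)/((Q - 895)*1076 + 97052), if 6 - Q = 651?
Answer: -365305/259998 ≈ -1.4050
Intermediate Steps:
Q = -645 (Q = 6 - 1*651 = 6 - 651 = -645)
(3426338 - 1234508)/((Q - 895)*1076 + 97052) = (3426338 - 1234508)/((-645 - 895)*1076 + 97052) = 2191830/(-1540*1076 + 97052) = 2191830/(-1657040 + 97052) = 2191830/(-1559988) = 2191830*(-1/1559988) = -365305/259998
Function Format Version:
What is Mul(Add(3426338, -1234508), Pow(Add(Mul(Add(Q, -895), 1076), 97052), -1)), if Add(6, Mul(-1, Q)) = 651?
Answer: Rational(-365305, 259998) ≈ -1.4050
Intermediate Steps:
Q = -645 (Q = Add(6, Mul(-1, 651)) = Add(6, -651) = -645)
Mul(Add(3426338, -1234508), Pow(Add(Mul(Add(Q, -895), 1076), 97052), -1)) = Mul(Add(3426338, -1234508), Pow(Add(Mul(Add(-645, -895), 1076), 97052), -1)) = Mul(2191830, Pow(Add(Mul(-1540, 1076), 97052), -1)) = Mul(2191830, Pow(Add(-1657040, 97052), -1)) = Mul(2191830, Pow(-1559988, -1)) = Mul(2191830, Rational(-1, 1559988)) = Rational(-365305, 259998)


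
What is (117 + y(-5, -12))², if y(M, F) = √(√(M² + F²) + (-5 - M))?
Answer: (117 + √13)² ≈ 14546.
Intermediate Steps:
y(M, F) = √(-5 + √(F² + M²) - M) (y(M, F) = √(√(F² + M²) + (-5 - M)) = √(-5 + √(F² + M²) - M))
(117 + y(-5, -12))² = (117 + √(-5 + √((-12)² + (-5)²) - 1*(-5)))² = (117 + √(-5 + √(144 + 25) + 5))² = (117 + √(-5 + √169 + 5))² = (117 + √(-5 + 13 + 5))² = (117 + √13)²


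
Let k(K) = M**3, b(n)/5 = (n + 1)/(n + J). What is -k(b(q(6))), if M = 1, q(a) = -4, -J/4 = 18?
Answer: -1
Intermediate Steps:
J = -72 (J = -4*18 = -72)
b(n) = 5*(1 + n)/(-72 + n) (b(n) = 5*((n + 1)/(n - 72)) = 5*((1 + n)/(-72 + n)) = 5*(1 + n)/(-72 + n))
k(K) = 1 (k(K) = 1**3 = 1)
-k(b(q(6))) = -1*1 = -1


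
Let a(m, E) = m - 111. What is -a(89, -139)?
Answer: 22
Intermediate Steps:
a(m, E) = -111 + m
-a(89, -139) = -(-111 + 89) = -1*(-22) = 22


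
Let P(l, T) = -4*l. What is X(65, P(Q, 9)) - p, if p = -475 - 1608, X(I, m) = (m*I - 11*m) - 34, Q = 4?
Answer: 1185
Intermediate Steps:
X(I, m) = -34 - 11*m + I*m (X(I, m) = (I*m - 11*m) - 34 = (-11*m + I*m) - 34 = -34 - 11*m + I*m)
p = -2083
X(65, P(Q, 9)) - p = (-34 - (-44)*4 + 65*(-4*4)) - 1*(-2083) = (-34 - 11*(-16) + 65*(-16)) + 2083 = (-34 + 176 - 1040) + 2083 = -898 + 2083 = 1185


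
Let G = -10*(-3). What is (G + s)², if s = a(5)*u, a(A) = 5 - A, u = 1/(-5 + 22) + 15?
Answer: 900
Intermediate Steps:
u = 256/17 (u = 1/17 + 15 = 256/17 ≈ 15.059)
G = 30
s = 0 (s = (5 - 1*5)*(256/17) = (5 - 5)*(256/17) = 0*(256/17) = 0)
(G + s)² = (30 + 0)² = 30² = 900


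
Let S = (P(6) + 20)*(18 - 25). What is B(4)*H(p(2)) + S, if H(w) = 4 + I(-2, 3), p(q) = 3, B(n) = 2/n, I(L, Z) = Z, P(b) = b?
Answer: -357/2 ≈ -178.50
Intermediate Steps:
H(w) = 7 (H(w) = 4 + 3 = 7)
S = -182 (S = (6 + 20)*(18 - 25) = 26*(-7) = -182)
B(4)*H(p(2)) + S = (2/4)*7 - 182 = (2*(1/4))*7 - 182 = (1/2)*7 - 182 = 7/2 - 182 = -357/2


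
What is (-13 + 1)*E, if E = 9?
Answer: -108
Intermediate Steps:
(-13 + 1)*E = (-13 + 1)*9 = -12*9 = -108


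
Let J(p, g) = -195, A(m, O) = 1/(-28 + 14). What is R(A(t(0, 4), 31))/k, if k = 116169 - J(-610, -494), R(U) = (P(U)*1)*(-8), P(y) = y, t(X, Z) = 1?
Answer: 1/203637 ≈ 4.9107e-6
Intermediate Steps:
A(m, O) = -1/14 (A(m, O) = 1/(-14) = -1/14)
R(U) = -8*U (R(U) = (U*1)*(-8) = U*(-8) = -8*U)
k = 116364 (k = 116169 - 1*(-195) = 116169 + 195 = 116364)
R(A(t(0, 4), 31))/k = -8*(-1/14)/116364 = (4/7)*(1/116364) = 1/203637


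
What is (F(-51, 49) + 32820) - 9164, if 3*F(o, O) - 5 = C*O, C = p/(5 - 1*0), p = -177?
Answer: 346192/15 ≈ 23079.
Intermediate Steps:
C = -177/5 (C = -177/(5 - 1*0) = -177/(5 + 0) = -177/5 ≈ -35.400)
F(o, O) = 5/3 - 59*O/5 (F(o, O) = 5/3 + (-177*O/5)/3 = 5/3 - 59*O/5)
(F(-51, 49) + 32820) - 9164 = ((5/3 - 59/5*49) + 32820) - 9164 = ((5/3 - 2891/5) + 32820) - 9164 = (-8648/15 + 32820) - 9164 = 483652/15 - 9164 = 346192/15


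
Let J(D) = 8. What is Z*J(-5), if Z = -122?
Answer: -976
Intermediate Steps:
Z*J(-5) = -122*8 = -976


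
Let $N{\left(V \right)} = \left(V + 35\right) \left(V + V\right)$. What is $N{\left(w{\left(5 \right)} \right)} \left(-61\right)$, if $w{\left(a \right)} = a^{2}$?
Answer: $-183000$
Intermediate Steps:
$N{\left(V \right)} = 2 V \left(35 + V\right)$ ($N{\left(V \right)} = \left(35 + V\right) 2 V = 2 V \left(35 + V\right)$)
$N{\left(w{\left(5 \right)} \right)} \left(-61\right) = 2 \cdot 5^{2} \left(35 + 5^{2}\right) \left(-61\right) = 2 \cdot 25 \left(35 + 25\right) \left(-61\right) = 2 \cdot 25 \cdot 60 \left(-61\right) = 3000 \left(-61\right) = -183000$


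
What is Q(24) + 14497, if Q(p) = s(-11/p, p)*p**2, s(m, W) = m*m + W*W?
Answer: 346394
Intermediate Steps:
s(m, W) = W**2 + m**2 (s(m, W) = m**2 + W**2 = W**2 + m**2)
Q(p) = p**2*(p**2 + 121/p**2) (Q(p) = (p**2 + (-11/p)**2)*p**2 = (p**2 + 121/p**2)*p**2 = p**2*(p**2 + 121/p**2))
Q(24) + 14497 = (121 + 24**4) + 14497 = (121 + 331776) + 14497 = 331897 + 14497 = 346394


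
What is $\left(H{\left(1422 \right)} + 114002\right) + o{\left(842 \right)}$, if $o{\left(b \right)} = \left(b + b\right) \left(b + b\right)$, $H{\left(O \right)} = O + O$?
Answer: $2952702$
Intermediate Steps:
$H{\left(O \right)} = 2 O$
$o{\left(b \right)} = 4 b^{2}$ ($o{\left(b \right)} = 2 b 2 b = 4 b^{2}$)
$\left(H{\left(1422 \right)} + 114002\right) + o{\left(842 \right)} = \left(2 \cdot 1422 + 114002\right) + 4 \cdot 842^{2} = \left(2844 + 114002\right) + 4 \cdot 708964 = 116846 + 2835856 = 2952702$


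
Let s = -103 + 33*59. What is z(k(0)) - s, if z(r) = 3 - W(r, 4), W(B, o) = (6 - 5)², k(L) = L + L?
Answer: -1842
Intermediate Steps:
k(L) = 2*L
W(B, o) = 1 (W(B, o) = 1² = 1)
z(r) = 2 (z(r) = 3 - 1*1 = 3 - 1 = 2)
s = 1844 (s = -103 + 1947 = 1844)
z(k(0)) - s = 2 - 1*1844 = 2 - 1844 = -1842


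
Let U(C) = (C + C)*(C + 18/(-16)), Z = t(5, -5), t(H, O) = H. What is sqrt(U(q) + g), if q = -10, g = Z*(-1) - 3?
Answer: sqrt(858)/2 ≈ 14.646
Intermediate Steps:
Z = 5
g = -8 (g = 5*(-1) - 3 = -5 - 3 = -8)
U(C) = 2*C*(-9/8 + C) (U(C) = (2*C)*(C + 18*(-1/16)) = (2*C)*(C - 9/8) = (2*C)*(-9/8 + C) = 2*C*(-9/8 + C))
sqrt(U(q) + g) = sqrt((1/4)*(-10)*(-9 + 8*(-10)) - 8) = sqrt((1/4)*(-10)*(-9 - 80) - 8) = sqrt((1/4)*(-10)*(-89) - 8) = sqrt(445/2 - 8) = sqrt(429/2) = sqrt(858)/2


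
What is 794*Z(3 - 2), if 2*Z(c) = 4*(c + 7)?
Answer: 12704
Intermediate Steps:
Z(c) = 14 + 2*c (Z(c) = (4*(c + 7))/2 = (4*(7 + c))/2 = (28 + 4*c)/2 = 14 + 2*c)
794*Z(3 - 2) = 794*(14 + 2*(3 - 2)) = 794*(14 + 2*1) = 794*(14 + 2) = 794*16 = 12704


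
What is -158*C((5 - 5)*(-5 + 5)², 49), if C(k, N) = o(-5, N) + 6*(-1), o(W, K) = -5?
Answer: 1738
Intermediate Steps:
C(k, N) = -11 (C(k, N) = -5 + 6*(-1) = -5 - 6 = -11)
-158*C((5 - 5)*(-5 + 5)², 49) = -158*(-11) = 1738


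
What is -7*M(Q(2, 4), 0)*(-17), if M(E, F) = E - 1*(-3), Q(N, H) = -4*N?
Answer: -595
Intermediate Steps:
M(E, F) = 3 + E (M(E, F) = E + 3 = 3 + E)
-7*M(Q(2, 4), 0)*(-17) = -7*(3 - 4*2)*(-17) = -7*(3 - 8)*(-17) = -7*(-5)*(-17) = 35*(-17) = -595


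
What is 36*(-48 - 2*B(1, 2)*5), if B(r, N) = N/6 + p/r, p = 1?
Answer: -2208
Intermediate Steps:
B(r, N) = 1/r + N/6 (B(r, N) = N/6 + 1/r = 1/r + N/6)
36*(-48 - 2*B(1, 2)*5) = 36*(-48 - 2*(1/1 + (⅙)*2)*5) = 36*(-48 - 2*(1 + ⅓)*5) = 36*(-48 - 2*4/3*5) = 36*(-48 - 8/3*5) = 36*(-48 - 40/3) = 36*(-184/3) = -2208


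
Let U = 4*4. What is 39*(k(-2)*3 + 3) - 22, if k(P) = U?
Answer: 1967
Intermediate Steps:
U = 16
k(P) = 16
39*(k(-2)*3 + 3) - 22 = 39*(16*3 + 3) - 22 = 39*(48 + 3) - 22 = 39*51 - 22 = 1989 - 22 = 1967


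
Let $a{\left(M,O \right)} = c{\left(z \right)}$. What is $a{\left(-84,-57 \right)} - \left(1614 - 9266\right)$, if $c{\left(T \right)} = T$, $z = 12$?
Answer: $7664$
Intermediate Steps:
$a{\left(M,O \right)} = 12$
$a{\left(-84,-57 \right)} - \left(1614 - 9266\right) = 12 - \left(1614 - 9266\right) = 12 - -7652 = 12 + 7652 = 7664$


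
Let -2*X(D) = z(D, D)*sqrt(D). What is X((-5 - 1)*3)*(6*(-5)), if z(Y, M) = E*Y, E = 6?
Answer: -4860*I*sqrt(2) ≈ -6873.1*I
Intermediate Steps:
z(Y, M) = 6*Y
X(D) = -3*D**(3/2) (X(D) = -6*D*sqrt(D)/2 = -3*D**(3/2))
X((-5 - 1)*3)*(6*(-5)) = (-3*3*sqrt(3)*(-5 - 1)**(3/2))*(6*(-5)) = -3*(-54*I*sqrt(2))*(-30) = -(-162)*I*sqrt(2)*(-30) = (162*I*sqrt(2))*(-30) = -4860*I*sqrt(2)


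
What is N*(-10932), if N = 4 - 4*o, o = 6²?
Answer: 1530480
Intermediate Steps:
o = 36
N = -140 (N = 4 - 4*36 = 4 - 144 = -140)
N*(-10932) = -140*(-10932) = 1530480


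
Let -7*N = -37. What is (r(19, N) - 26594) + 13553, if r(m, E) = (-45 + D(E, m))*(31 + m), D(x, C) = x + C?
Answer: -98537/7 ≈ -14077.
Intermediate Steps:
D(x, C) = C + x
N = 37/7 (N = -1/7*(-37) = 37/7 ≈ 5.2857)
r(m, E) = (31 + m)*(-45 + E + m) (r(m, E) = (-45 + (m + E))*(31 + m) = (-45 + (E + m))*(31 + m) = (-45 + E + m)*(31 + m) = (31 + m)*(-45 + E + m))
(r(19, N) - 26594) + 13553 = ((-1395 - 14*19 + 31*(37/7) + 19*(37/7 + 19)) - 26594) + 13553 = ((-1395 - 266 + 1147/7 + 19*(170/7)) - 26594) + 13553 = ((-1395 - 266 + 1147/7 + 3230/7) - 26594) + 13553 = (-7250/7 - 26594) + 13553 = -193408/7 + 13553 = -98537/7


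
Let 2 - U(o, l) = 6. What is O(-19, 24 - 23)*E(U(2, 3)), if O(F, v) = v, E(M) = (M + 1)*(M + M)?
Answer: 24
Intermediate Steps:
U(o, l) = -4 (U(o, l) = 2 - 1*6 = 2 - 6 = -4)
E(M) = 2*M*(1 + M) (E(M) = (1 + M)*(2*M) = 2*M*(1 + M))
O(-19, 24 - 23)*E(U(2, 3)) = (24 - 23)*(2*(-4)*(1 - 4)) = 1*(2*(-4)*(-3)) = 1*24 = 24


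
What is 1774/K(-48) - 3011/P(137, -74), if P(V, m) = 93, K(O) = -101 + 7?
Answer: -224008/4371 ≈ -51.249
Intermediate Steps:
K(O) = -94
1774/K(-48) - 3011/P(137, -74) = 1774/(-94) - 3011/93 = 1774*(-1/94) - 3011*1/93 = -887/47 - 3011/93 = -224008/4371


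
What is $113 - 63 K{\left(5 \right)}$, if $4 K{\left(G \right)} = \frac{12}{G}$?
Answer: $\frac{376}{5} \approx 75.2$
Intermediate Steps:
$K{\left(G \right)} = \frac{3}{G}$ ($K{\left(G \right)} = \frac{12 \frac{1}{G}}{4} = \frac{3}{G}$)
$113 - 63 K{\left(5 \right)} = 113 - 63 \cdot \frac{3}{5} = 113 - 63 \cdot 3 \cdot \frac{1}{5} = 113 - \frac{189}{5} = \frac{376}{5}$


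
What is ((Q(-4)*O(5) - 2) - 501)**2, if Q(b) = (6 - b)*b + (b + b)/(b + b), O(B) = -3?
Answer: 148996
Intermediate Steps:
Q(b) = 1 + b*(6 - b) (Q(b) = b*(6 - b) + (2*b)/((2*b)) = b*(6 - b) + (2*b)*(1/(2*b)) = b*(6 - b) + 1 = 1 + b*(6 - b))
((Q(-4)*O(5) - 2) - 501)**2 = (((1 - 1*(-4)**2 + 6*(-4))*(-3) - 2) - 501)**2 = (((1 - 1*16 - 24)*(-3) - 2) - 501)**2 = (((1 - 16 - 24)*(-3) - 2) - 501)**2 = ((-39*(-3) - 2) - 501)**2 = ((117 - 2) - 501)**2 = (115 - 501)**2 = (-386)**2 = 148996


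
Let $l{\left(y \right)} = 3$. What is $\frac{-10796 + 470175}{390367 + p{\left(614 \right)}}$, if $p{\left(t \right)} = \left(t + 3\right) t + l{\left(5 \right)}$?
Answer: $\frac{459379}{769208} \approx 0.59721$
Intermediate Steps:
$p{\left(t \right)} = 3 + t \left(3 + t\right)$ ($p{\left(t \right)} = \left(t + 3\right) t + 3 = \left(3 + t\right) t + 3 = t \left(3 + t\right) + 3 = 3 + t \left(3 + t\right)$)
$\frac{-10796 + 470175}{390367 + p{\left(614 \right)}} = \frac{-10796 + 470175}{390367 + \left(3 + 614^{2} + 3 \cdot 614\right)} = \frac{459379}{390367 + \left(3 + 376996 + 1842\right)} = \frac{459379}{390367 + 378841} = \frac{459379}{769208}$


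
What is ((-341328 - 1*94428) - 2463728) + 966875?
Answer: -1932609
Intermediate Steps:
((-341328 - 1*94428) - 2463728) + 966875 = ((-341328 - 94428) - 2463728) + 966875 = (-435756 - 2463728) + 966875 = -2899484 + 966875 = -1932609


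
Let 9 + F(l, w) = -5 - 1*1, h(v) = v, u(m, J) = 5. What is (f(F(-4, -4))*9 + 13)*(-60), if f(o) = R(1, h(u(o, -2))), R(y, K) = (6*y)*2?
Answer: -7260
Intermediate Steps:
F(l, w) = -15 (F(l, w) = -9 + (-5 - 1*1) = -9 + (-5 - 1) = -9 - 6 = -15)
R(y, K) = 12*y
f(o) = 12 (f(o) = 12*1 = 12)
(f(F(-4, -4))*9 + 13)*(-60) = (12*9 + 13)*(-60) = (108 + 13)*(-60) = 121*(-60) = -7260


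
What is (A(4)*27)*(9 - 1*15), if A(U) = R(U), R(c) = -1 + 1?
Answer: 0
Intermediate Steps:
R(c) = 0
A(U) = 0
(A(4)*27)*(9 - 1*15) = (0*27)*(9 - 1*15) = 0*(9 - 15) = 0*(-6) = 0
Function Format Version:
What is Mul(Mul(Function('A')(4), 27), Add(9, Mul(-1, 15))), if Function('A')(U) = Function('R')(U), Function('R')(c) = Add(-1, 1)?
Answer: 0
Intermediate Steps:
Function('R')(c) = 0
Function('A')(U) = 0
Mul(Mul(Function('A')(4), 27), Add(9, Mul(-1, 15))) = Mul(Mul(0, 27), Add(9, Mul(-1, 15))) = Mul(0, Add(9, -15)) = Mul(0, -6) = 0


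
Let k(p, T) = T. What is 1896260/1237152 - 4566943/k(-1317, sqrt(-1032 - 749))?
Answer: 474065/309288 + 4566943*I*sqrt(1781)/1781 ≈ 1.5328 + 1.0822e+5*I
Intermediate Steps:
1896260/1237152 - 4566943/k(-1317, sqrt(-1032 - 749)) = 1896260/1237152 - 4566943/sqrt(-1032 - 749) = 1896260*(1/1237152) - 4566943*(-I*sqrt(1781)/1781) = 474065/309288 - 4566943*(-I*sqrt(1781)/1781) = 474065/309288 - (-4566943)*I*sqrt(1781)/1781 = 474065/309288 + 4566943*I*sqrt(1781)/1781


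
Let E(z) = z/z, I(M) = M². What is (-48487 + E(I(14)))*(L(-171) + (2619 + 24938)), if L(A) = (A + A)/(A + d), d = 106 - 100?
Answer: -73492606014/55 ≈ -1.3362e+9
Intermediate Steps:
d = 6
E(z) = 1
L(A) = 2*A/(6 + A) (L(A) = (A + A)/(A + 6) = (2*A)/(6 + A) = 2*A/(6 + A))
(-48487 + E(I(14)))*(L(-171) + (2619 + 24938)) = (-48487 + 1)*(2*(-171)/(6 - 171) + (2619 + 24938)) = -48486*(2*(-171)/(-165) + 27557) = -48486*(2*(-171)*(-1/165) + 27557) = -48486*(114/55 + 27557) = -48486*1515749/55 = -73492606014/55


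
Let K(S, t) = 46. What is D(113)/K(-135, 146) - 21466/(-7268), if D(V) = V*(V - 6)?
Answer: 482961/1817 ≈ 265.80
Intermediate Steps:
D(V) = V*(-6 + V)
D(113)/K(-135, 146) - 21466/(-7268) = (113*(-6 + 113))/46 - 21466/(-7268) = (113*107)*(1/46) - 21466*(-1/7268) = 12091*(1/46) + 10733/3634 = 12091/46 + 10733/3634 = 482961/1817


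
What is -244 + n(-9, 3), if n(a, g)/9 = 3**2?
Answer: -163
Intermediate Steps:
n(a, g) = 81 (n(a, g) = 9*3**2 = 9*9 = 81)
-244 + n(-9, 3) = -244 + 81 = -163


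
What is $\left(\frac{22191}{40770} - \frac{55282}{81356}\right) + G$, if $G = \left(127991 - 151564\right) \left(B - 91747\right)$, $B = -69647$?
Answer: $\frac{525800868205084304}{138203505} \approx 3.8045 \cdot 10^{9}$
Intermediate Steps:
$G = 3804540762$ ($G = \left(127991 - 151564\right) \left(-69647 - 91747\right) = \left(-23573\right) \left(-161394\right) = 3804540762$)
$\left(\frac{22191}{40770} - \frac{55282}{81356}\right) + G = \left(\frac{22191}{40770} - \frac{55282}{81356}\right) + 3804540762 = \left(22191 \cdot \frac{1}{40770} - \frac{27641}{40678}\right) + 3804540762 = \left(\frac{7397}{13590} - \frac{27641}{40678}\right) + 3804540762 = - \frac{18686506}{138203505} + 3804540762 = \frac{525800868205084304}{138203505}$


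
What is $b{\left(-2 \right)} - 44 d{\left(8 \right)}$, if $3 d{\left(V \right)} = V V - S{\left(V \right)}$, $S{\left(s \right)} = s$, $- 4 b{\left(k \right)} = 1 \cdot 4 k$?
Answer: $- \frac{2458}{3} \approx -819.33$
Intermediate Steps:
$b{\left(k \right)} = - k$ ($b{\left(k \right)} = - \frac{1 \cdot 4 k}{4} = - \frac{4 k}{4} = - k$)
$d{\left(V \right)} = - \frac{V}{3} + \frac{V^{2}}{3}$ ($d{\left(V \right)} = \frac{V V - V}{3} = \frac{V^{2} - V}{3} = - \frac{V}{3} + \frac{V^{2}}{3}$)
$b{\left(-2 \right)} - 44 d{\left(8 \right)} = \left(-1\right) \left(-2\right) - 44 \cdot \frac{1}{3} \cdot 8 \left(-1 + 8\right) = 2 - 44 \cdot \frac{1}{3} \cdot 8 \cdot 7 = 2 - \frac{2464}{3} = - \frac{2458}{3}$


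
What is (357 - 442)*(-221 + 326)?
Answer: -8925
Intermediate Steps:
(357 - 442)*(-221 + 326) = -85*105 = -8925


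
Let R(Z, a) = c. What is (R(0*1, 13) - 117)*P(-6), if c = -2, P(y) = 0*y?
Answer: 0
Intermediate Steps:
P(y) = 0
R(Z, a) = -2
(R(0*1, 13) - 117)*P(-6) = (-2 - 117)*0 = -119*0 = 0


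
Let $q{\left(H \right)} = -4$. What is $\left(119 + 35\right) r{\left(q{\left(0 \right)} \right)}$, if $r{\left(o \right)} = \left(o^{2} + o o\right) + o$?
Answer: $4312$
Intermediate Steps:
$r{\left(o \right)} = o + 2 o^{2}$ ($r{\left(o \right)} = \left(o^{2} + o^{2}\right) + o = 2 o^{2} + o = o + 2 o^{2}$)
$\left(119 + 35\right) r{\left(q{\left(0 \right)} \right)} = \left(119 + 35\right) \left(- 4 \left(1 + 2 \left(-4\right)\right)\right) = 154 \left(- 4 \left(1 - 8\right)\right) = 154 \left(\left(-4\right) \left(-7\right)\right) = 154 \cdot 28 = 4312$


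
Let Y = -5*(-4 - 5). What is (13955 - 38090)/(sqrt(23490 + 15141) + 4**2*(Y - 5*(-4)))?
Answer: -25100400/1042969 + 24135*sqrt(38631)/1042969 ≈ -19.518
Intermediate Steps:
Y = 45 (Y = -5*(-9) = 45)
(13955 - 38090)/(sqrt(23490 + 15141) + 4**2*(Y - 5*(-4))) = (13955 - 38090)/(sqrt(23490 + 15141) + 4**2*(45 - 5*(-4))) = -24135/(sqrt(38631) + 16*(45 + 20)) = -24135/(sqrt(38631) + 16*65) = -24135/(sqrt(38631) + 1040) = -24135/(1040 + sqrt(38631))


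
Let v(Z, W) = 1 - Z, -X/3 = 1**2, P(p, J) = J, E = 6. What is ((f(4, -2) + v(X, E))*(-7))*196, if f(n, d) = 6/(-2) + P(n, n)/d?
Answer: 1372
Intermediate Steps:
X = -3 (X = -3*1**2 = -3*1 = -3)
f(n, d) = -3 + n/d (f(n, d) = 6/(-2) + n/d = 6*(-1/2) + n/d = -3 + n/d)
((f(4, -2) + v(X, E))*(-7))*196 = (((-3 + 4/(-2)) + (1 - 1*(-3)))*(-7))*196 = (((-3 + 4*(-1/2)) + (1 + 3))*(-7))*196 = (((-3 - 2) + 4)*(-7))*196 = ((-5 + 4)*(-7))*196 = -1*(-7)*196 = 7*196 = 1372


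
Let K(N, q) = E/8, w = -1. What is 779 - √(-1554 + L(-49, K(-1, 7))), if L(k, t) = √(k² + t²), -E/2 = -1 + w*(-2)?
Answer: 779 - √(-6216 + √38417)/2 ≈ 779.0 - 38.794*I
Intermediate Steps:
E = -2 (E = -2*(-1 - 1*(-2)) = -2*(-1 + 2) = -2*1 = -2)
K(N, q) = -¼ (K(N, q) = -2/8 = -2*⅛ = -¼)
779 - √(-1554 + L(-49, K(-1, 7))) = 779 - √(-1554 + √((-49)² + (-¼)²)) = 779 - √(-1554 + √(2401 + 1/16)) = 779 - √(-1554 + √(38417/16)) = 779 - √(-1554 + √38417/4)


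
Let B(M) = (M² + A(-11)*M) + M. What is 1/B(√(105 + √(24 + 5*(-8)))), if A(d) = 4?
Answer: 1/(105 + 4*I + 5*√(105 + 4*I)) ≈ 0.0063938 - 0.00020361*I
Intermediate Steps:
B(M) = M² + 5*M (B(M) = (M² + 4*M) + M = M² + 5*M)
1/B(√(105 + √(24 + 5*(-8)))) = 1/(√(105 + √(24 + 5*(-8)))*(5 + √(105 + √(24 + 5*(-8))))) = 1/(√(105 + √(24 - 40))*(5 + √(105 + √(24 - 40)))) = 1/(√(105 + √(-16))*(5 + √(105 + √(-16)))) = 1/(√(105 + 4*I)*(5 + √(105 + 4*I))) = 1/((5 + √(105 + 4*I))*√(105 + 4*I))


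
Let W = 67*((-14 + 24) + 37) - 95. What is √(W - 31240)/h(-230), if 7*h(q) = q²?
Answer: 7*I*√28186/52900 ≈ 0.022216*I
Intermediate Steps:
h(q) = q²/7
W = 3054 (W = 67*(10 + 37) - 95 = 67*47 - 95 = 3149 - 95 = 3054)
√(W - 31240)/h(-230) = √(3054 - 31240)/(((⅐)*(-230)²)) = √(-28186)/(((⅐)*52900)) = (I*√28186)/(52900/7) = (I*√28186)*(7/52900) = 7*I*√28186/52900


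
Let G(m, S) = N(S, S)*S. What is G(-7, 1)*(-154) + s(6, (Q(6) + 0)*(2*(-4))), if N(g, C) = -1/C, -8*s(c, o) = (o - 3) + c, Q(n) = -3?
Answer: 1205/8 ≈ 150.63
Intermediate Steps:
s(c, o) = 3/8 - c/8 - o/8 (s(c, o) = -((o - 3) + c)/8 = -((-3 + o) + c)/8 = -(-3 + c + o)/8 = 3/8 - c/8 - o/8)
G(m, S) = -1 (G(m, S) = (-1/S)*S = -1)
G(-7, 1)*(-154) + s(6, (Q(6) + 0)*(2*(-4))) = -1*(-154) + (3/8 - 1/8*6 - (-3 + 0)*2*(-4)/8) = 154 + (3/8 - 3/4 - (-3)*(-8)/8) = 154 + (3/8 - 3/4 - 1/8*24) = 154 + (3/8 - 3/4 - 3) = 154 - 27/8 = 1205/8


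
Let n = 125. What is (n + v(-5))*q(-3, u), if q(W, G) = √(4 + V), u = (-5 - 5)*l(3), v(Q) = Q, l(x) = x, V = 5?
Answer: 360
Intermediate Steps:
u = -30 (u = (-5 - 5)*3 = -10*3 = -30)
q(W, G) = 3 (q(W, G) = √(4 + 5) = √9 = 3)
(n + v(-5))*q(-3, u) = (125 - 5)*3 = 120*3 = 360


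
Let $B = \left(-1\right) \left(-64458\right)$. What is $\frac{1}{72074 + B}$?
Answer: $\frac{1}{136532} \approx 7.3243 \cdot 10^{-6}$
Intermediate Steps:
$B = 64458$
$\frac{1}{72074 + B} = \frac{1}{72074 + 64458} = \frac{1}{136532}$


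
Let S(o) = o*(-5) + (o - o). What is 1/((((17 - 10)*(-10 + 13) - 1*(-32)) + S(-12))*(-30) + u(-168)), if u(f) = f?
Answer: -1/3558 ≈ -0.00028106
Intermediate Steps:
S(o) = -5*o (S(o) = -5*o + 0 = -5*o)
1/((((17 - 10)*(-10 + 13) - 1*(-32)) + S(-12))*(-30) + u(-168)) = 1/((((17 - 10)*(-10 + 13) - 1*(-32)) - 5*(-12))*(-30) - 168) = 1/(((7*3 + 32) + 60)*(-30) - 168) = 1/(((21 + 32) + 60)*(-30) - 168) = 1/((53 + 60)*(-30) - 168) = 1/(113*(-30) - 168) = 1/(-3390 - 168) = 1/(-3558) = -1/3558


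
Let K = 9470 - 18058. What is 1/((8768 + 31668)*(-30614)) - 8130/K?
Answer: 2516047406233/2657787840488 ≈ 0.94667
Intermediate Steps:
K = -8588
1/((8768 + 31668)*(-30614)) - 8130/K = 1/((8768 + 31668)*(-30614)) - 8130/(-8588) = -1/30614/40436 - 8130*(-1/8588) = (1/40436)*(-1/30614) + 4065/4294 = -1/1237907704 + 4065/4294 = 2516047406233/2657787840488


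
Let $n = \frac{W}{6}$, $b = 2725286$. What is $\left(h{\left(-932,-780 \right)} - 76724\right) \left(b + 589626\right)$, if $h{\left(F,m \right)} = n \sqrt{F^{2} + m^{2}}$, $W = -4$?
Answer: $-254333308288 - \frac{26519296 \sqrt{92314}}{3} \approx -2.5702 \cdot 10^{11}$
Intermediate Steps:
$n = - \frac{2}{3}$ ($n = - \frac{4}{6} = \left(-4\right) \frac{1}{6} = - \frac{2}{3} \approx -0.66667$)
$h{\left(F,m \right)} = - \frac{2 \sqrt{F^{2} + m^{2}}}{3}$
$\left(h{\left(-932,-780 \right)} - 76724\right) \left(b + 589626\right) = \left(- \frac{2 \sqrt{\left(-932\right)^{2} + \left(-780\right)^{2}}}{3} - 76724\right) \left(2725286 + 589626\right) = \left(- \frac{2 \sqrt{868624 + 608400}}{3} - 76724\right) 3314912 = \left(- \frac{2 \sqrt{1477024}}{3} - 76724\right) 3314912 = \left(- \frac{2 \cdot 4 \sqrt{92314}}{3} - 76724\right) 3314912 = \left(- \frac{8 \sqrt{92314}}{3} - 76724\right) 3314912 = \left(-76724 - \frac{8 \sqrt{92314}}{3}\right) 3314912 = -254333308288 - \frac{26519296 \sqrt{92314}}{3}$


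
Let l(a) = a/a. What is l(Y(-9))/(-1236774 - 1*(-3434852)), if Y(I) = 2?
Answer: 1/2198078 ≈ 4.5494e-7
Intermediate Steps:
l(a) = 1
l(Y(-9))/(-1236774 - 1*(-3434852)) = 1/(-1236774 - 1*(-3434852)) = 1/(-1236774 + 3434852) = 1/2198078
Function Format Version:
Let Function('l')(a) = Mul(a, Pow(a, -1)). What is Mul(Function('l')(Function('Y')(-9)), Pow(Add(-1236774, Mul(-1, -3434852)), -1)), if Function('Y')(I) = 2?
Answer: Rational(1, 2198078) ≈ 4.5494e-7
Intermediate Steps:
Function('l')(a) = 1
Mul(Function('l')(Function('Y')(-9)), Pow(Add(-1236774, Mul(-1, -3434852)), -1)) = Mul(1, Pow(Add(-1236774, Mul(-1, -3434852)), -1)) = Mul(1, Pow(Add(-1236774, 3434852), -1)) = Mul(1, Pow(2198078, -1)) = Mul(1, Rational(1, 2198078)) = Rational(1, 2198078)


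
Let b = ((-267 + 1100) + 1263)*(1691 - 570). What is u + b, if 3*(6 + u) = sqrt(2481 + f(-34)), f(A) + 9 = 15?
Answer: 2349610 + sqrt(2487)/3 ≈ 2.3496e+6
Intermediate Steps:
f(A) = 6 (f(A) = -9 + 15 = 6)
b = 2349616 (b = (833 + 1263)*1121 = 2096*1121 = 2349616)
u = -6 + sqrt(2487)/3 (u = -6 + sqrt(2481 + 6)/3 = -6 + sqrt(2487)/3 ≈ 10.623)
u + b = (-6 + sqrt(2487)/3) + 2349616 = 2349610 + sqrt(2487)/3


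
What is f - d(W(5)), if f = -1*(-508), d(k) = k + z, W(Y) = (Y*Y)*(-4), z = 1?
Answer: 607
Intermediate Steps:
W(Y) = -4*Y² (W(Y) = Y²*(-4) = -4*Y²)
d(k) = 1 + k (d(k) = k + 1 = 1 + k)
f = 508
f - d(W(5)) = 508 - (1 - 4*5²) = 508 - (1 - 4*25) = 508 - (1 - 100) = 508 - 1*(-99) = 508 + 99 = 607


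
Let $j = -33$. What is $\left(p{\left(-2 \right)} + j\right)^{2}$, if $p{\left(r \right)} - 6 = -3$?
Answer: $900$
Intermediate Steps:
$p{\left(r \right)} = 3$ ($p{\left(r \right)} = 6 - 3 = 3$)
$\left(p{\left(-2 \right)} + j\right)^{2} = \left(3 - 33\right)^{2} = \left(-30\right)^{2} = 900$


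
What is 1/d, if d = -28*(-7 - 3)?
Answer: 1/280 ≈ 0.0035714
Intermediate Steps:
d = 280 (d = -28*(-10) = 280)
1/d = 1/280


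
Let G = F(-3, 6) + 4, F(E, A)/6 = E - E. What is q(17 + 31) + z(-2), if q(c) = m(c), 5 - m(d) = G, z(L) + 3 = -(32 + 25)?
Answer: -59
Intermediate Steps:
z(L) = -60 (z(L) = -3 - (32 + 25) = -3 - 1*57 = -3 - 57 = -60)
F(E, A) = 0 (F(E, A) = 6*(E - E) = 6*0 = 0)
G = 4 (G = 0 + 4 = 4)
m(d) = 1 (m(d) = 5 - 1*4 = 5 - 4 = 1)
q(c) = 1
q(17 + 31) + z(-2) = 1 - 60 = -59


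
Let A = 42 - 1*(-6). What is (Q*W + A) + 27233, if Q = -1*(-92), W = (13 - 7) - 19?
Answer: 26085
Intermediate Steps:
W = -13 (W = 6 - 19 = -13)
A = 48 (A = 42 + 6 = 48)
Q = 92
(Q*W + A) + 27233 = (92*(-13) + 48) + 27233 = (-1196 + 48) + 27233 = -1148 + 27233 = 26085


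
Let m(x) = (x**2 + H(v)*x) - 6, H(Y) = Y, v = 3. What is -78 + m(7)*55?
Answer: 3442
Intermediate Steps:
m(x) = -6 + x**2 + 3*x (m(x) = (x**2 + 3*x) - 6 = -6 + x**2 + 3*x)
-78 + m(7)*55 = -78 + (-6 + 7**2 + 3*7)*55 = -78 + (-6 + 49 + 21)*55 = -78 + 64*55 = -78 + 3520 = 3442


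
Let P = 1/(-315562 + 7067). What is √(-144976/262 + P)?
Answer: 3*I*√100413282687955655/40412845 ≈ 23.523*I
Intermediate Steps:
P = -1/308495 (P = 1/(-308495) = -1/308495 ≈ -3.2415e-6)
√(-144976/262 + P) = √(-144976/262 - 1/308495) = √(-533*136/131 - 1/308495) = √(-72488/131 - 1/308495) = √(-22362185691/40412845) = 3*I*√100413282687955655/40412845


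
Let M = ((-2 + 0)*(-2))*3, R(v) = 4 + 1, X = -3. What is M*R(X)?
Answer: 60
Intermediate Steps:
R(v) = 5
M = 12 (M = -2*(-2)*3 = 4*3 = 12)
M*R(X) = 12*5 = 60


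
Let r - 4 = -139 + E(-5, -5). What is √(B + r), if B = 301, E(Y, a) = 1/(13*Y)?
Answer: √701285/65 ≈ 12.883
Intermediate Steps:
E(Y, a) = 1/(13*Y)
r = -8776/65 (r = 4 + (-139 + (1/13)/(-5)) = 4 + (-139 + (1/13)*(-⅕)) = 4 + (-139 - 1/65) = 4 - 9036/65 = -8776/65 ≈ -135.02)
√(B + r) = √(301 - 8776/65) = √(10789/65) = √701285/65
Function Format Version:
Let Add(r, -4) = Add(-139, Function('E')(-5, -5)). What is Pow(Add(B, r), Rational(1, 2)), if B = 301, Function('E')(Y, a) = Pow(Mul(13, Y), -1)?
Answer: Mul(Rational(1, 65), Pow(701285, Rational(1, 2))) ≈ 12.883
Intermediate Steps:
Function('E')(Y, a) = Mul(Rational(1, 13), Pow(Y, -1))
r = Rational(-8776, 65) (r = Add(4, Add(-139, Mul(Rational(1, 13), Pow(-5, -1)))) = Add(4, Add(-139, Mul(Rational(1, 13), Rational(-1, 5)))) = Add(4, Add(-139, Rational(-1, 65))) = Add(4, Rational(-9036, 65)) = Rational(-8776, 65) ≈ -135.02)
Pow(Add(B, r), Rational(1, 2)) = Pow(Add(301, Rational(-8776, 65)), Rational(1, 2)) = Pow(Rational(10789, 65), Rational(1, 2)) = Mul(Rational(1, 65), Pow(701285, Rational(1, 2)))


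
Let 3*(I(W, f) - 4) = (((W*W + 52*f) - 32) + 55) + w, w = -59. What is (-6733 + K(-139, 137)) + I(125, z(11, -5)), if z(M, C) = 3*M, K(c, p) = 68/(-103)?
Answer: -297050/309 ≈ -961.33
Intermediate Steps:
K(c, p) = -68/103 (K(c, p) = 68*(-1/103) = -68/103)
I(W, f) = -8 + W²/3 + 52*f/3 (I(W, f) = 4 + ((((W*W + 52*f) - 32) + 55) - 59)/3 = 4 + ((((W² + 52*f) - 32) + 55) - 59)/3 = 4 + (((-32 + W² + 52*f) + 55) - 59)/3 = 4 + ((23 + W² + 52*f) - 59)/3 = 4 + (-36 + W² + 52*f)/3 = 4 + (-12 + W²/3 + 52*f/3) = -8 + W²/3 + 52*f/3)
(-6733 + K(-139, 137)) + I(125, z(11, -5)) = (-6733 - 68/103) + (-8 + (⅓)*125² + 52*(3*11)/3) = -693567/103 + (-8 + (⅓)*15625 + (52/3)*33) = -693567/103 + (-8 + 15625/3 + 572) = -693567/103 + 17317/3 = -297050/309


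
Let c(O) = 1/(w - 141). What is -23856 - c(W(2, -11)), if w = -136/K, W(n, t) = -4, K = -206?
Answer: -344838377/14455 ≈ -23856.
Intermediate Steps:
w = 68/103 (w = -136/(-206) = -136*(-1/206) = 68/103 ≈ 0.66019)
c(O) = -103/14455 (c(O) = 1/(68/103 - 141) = 1/(-14455/103) = -103/14455)
-23856 - c(W(2, -11)) = -23856 - 1*(-103/14455) = -23856 + 103/14455 = -344838377/14455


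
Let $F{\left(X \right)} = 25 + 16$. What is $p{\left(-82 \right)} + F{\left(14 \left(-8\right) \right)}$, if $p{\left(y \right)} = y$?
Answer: $-41$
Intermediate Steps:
$F{\left(X \right)} = 41$
$p{\left(-82 \right)} + F{\left(14 \left(-8\right) \right)} = -82 + 41 = -41$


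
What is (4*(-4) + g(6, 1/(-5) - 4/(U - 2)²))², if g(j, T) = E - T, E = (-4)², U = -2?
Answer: 81/400 ≈ 0.20250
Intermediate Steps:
E = 16
g(j, T) = 16 - T
(4*(-4) + g(6, 1/(-5) - 4/(U - 2)²))² = (4*(-4) + (16 - (1/(-5) - 4/(-2 - 2)²)))² = (-16 + (16 - (1*(-⅕) - 4/((-4)²))))² = (-16 + (16 - (-⅕ - 4/16)))² = (-16 + (16 - (-⅕ - 4*1/16)))² = (-16 + (16 - (-⅕ - ¼)))² = (-16 + (16 - 1*(-9/20)))² = (-16 + (16 + 9/20))² = (-16 + 329/20)² = (9/20)² = 81/400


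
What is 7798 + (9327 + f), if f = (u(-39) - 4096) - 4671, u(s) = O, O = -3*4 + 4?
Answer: 8350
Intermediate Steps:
O = -8 (O = -12 + 4 = -8)
u(s) = -8
f = -8775 (f = (-8 - 4096) - 4671 = -4104 - 4671 = -8775)
7798 + (9327 + f) = 7798 + (9327 - 8775) = 7798 + 552 = 8350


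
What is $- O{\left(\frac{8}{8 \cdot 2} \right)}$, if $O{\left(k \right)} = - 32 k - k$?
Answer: $\frac{33}{2} \approx 16.5$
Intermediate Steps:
$O{\left(k \right)} = - 33 k$
$- O{\left(\frac{8}{8 \cdot 2} \right)} = - \left(-33\right) \frac{8}{8 \cdot 2} = - \left(-33\right) \frac{8}{16} = - \left(-33\right) 8 \cdot \frac{1}{16} = - \frac{-33}{2} = \left(-1\right) \left(- \frac{33}{2}\right) = \frac{33}{2}$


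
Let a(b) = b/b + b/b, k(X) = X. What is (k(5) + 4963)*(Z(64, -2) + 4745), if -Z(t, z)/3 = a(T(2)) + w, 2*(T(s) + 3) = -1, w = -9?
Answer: 23677488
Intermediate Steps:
T(s) = -7/2 (T(s) = -3 + (½)*(-1) = -3 - ½ = -7/2)
a(b) = 2 (a(b) = 1 + 1 = 2)
Z(t, z) = 21 (Z(t, z) = -3*(2 - 9) = -3*(-7) = 21)
(k(5) + 4963)*(Z(64, -2) + 4745) = (5 + 4963)*(21 + 4745) = 4968*4766 = 23677488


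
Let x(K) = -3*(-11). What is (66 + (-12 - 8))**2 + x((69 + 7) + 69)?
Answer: 2149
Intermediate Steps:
x(K) = 33
(66 + (-12 - 8))**2 + x((69 + 7) + 69) = (66 + (-12 - 8))**2 + 33 = (66 - 20)**2 + 33 = 46**2 + 33 = 2116 + 33 = 2149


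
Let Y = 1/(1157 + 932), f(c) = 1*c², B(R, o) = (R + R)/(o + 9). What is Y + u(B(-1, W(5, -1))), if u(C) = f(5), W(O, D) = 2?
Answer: 52226/2089 ≈ 25.000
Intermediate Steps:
B(R, o) = 2*R/(9 + o) (B(R, o) = (2*R)/(9 + o) = 2*R/(9 + o))
f(c) = c²
Y = 1/2089 ≈ 0.00047870
u(C) = 25 (u(C) = 5² = 25)
Y + u(B(-1, W(5, -1))) = 1/2089 + 25 = 52226/2089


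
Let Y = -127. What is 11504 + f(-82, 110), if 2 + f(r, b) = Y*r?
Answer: 21916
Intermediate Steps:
f(r, b) = -2 - 127*r
11504 + f(-82, 110) = 11504 + (-2 - 127*(-82)) = 11504 + (-2 + 10414) = 11504 + 10412 = 21916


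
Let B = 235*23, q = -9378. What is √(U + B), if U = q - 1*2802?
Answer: 5*I*√271 ≈ 82.31*I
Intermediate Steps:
B = 5405
U = -12180 (U = -9378 - 1*2802 = -9378 - 2802 = -12180)
√(U + B) = √(-12180 + 5405) = √(-6775) = 5*I*√271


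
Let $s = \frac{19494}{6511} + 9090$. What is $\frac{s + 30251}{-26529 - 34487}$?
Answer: $- \frac{8833405}{13699144} \approx -0.64481$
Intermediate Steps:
$s = \frac{59204484}{6511}$ ($s = 19494 \cdot \frac{1}{6511} + 9090 = \frac{19494}{6511} + 9090 = \frac{59204484}{6511} \approx 9093.0$)
$\frac{s + 30251}{-26529 - 34487} = \frac{\frac{59204484}{6511} + 30251}{-26529 - 34487} = \frac{256168745}{6511 \left(-61016\right)} = \frac{256168745}{6511} \left(- \frac{1}{61016}\right) = - \frac{8833405}{13699144}$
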